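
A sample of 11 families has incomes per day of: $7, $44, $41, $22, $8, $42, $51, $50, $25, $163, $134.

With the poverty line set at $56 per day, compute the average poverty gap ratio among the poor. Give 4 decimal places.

Incomes under z: $7, $8, $22, $25, $41, $42, $44, $50, $51 (q = 9 of N = 11).
Relative gaps: 0.8750, 0.8571, 0.6071, 0.5536, 0.2679, 0.2500, 0.2143, 0.1071, 0.0893; sum = 3.821429.
The income-gap ratio divides by q (the poor only): 3.821429 / 9 = 0.4246.

0.4246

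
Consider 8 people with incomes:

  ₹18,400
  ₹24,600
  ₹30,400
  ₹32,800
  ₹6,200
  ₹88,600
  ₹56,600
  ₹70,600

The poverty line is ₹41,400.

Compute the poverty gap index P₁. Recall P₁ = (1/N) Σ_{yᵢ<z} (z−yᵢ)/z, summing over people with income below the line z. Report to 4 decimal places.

Below z: ₹6,200, ₹18,400, ₹24,600, ₹30,400, ₹32,800 (q = 5 of N = 8).
Relative gaps: (41400−6200)/41400 = 0.8502; (41400−18400)/41400 = 0.5556; (41400−24600)/41400 = 0.4058; (41400−30400)/41400 = 0.2657; (41400−32800)/41400 = 0.2077.
Σ = 2.285024. Dividing by the full population N = 8 gives P₁ = 0.2856.

0.2856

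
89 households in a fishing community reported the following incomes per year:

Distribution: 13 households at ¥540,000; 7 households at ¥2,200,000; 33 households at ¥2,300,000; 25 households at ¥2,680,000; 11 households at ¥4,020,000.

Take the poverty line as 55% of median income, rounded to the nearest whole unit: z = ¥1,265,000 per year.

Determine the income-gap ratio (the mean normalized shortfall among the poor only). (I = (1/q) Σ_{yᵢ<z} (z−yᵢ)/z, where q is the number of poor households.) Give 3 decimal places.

0.573

Incomes under z: 13×¥540,000 (q = 13 of N = 89).
Shortfall ratios (z−y)/z: 0.5731 (×13); sum = 7.450593.
I averages over the q = 13 poor units only: 7.450593 / 13 = 0.573.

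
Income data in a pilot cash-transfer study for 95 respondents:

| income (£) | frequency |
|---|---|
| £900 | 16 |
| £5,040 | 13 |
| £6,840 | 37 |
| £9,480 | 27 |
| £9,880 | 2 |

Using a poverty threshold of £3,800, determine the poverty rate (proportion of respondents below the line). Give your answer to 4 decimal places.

16 of the 95 respondents have income below £3,800.
H = 16/95 = 0.1684.

0.1684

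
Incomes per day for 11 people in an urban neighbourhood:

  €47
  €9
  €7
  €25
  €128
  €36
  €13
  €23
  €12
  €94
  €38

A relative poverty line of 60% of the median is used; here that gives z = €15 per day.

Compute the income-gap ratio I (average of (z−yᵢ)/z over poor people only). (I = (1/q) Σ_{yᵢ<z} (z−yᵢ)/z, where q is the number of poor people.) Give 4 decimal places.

Below the line: €7, €9, €12, €13 (q = 4 of N = 11).
Relative gaps: 0.5333, 0.4000, 0.2000, 0.1333; sum = 1.266667.
The income-gap ratio divides by q (the poor only): 1.266667 / 4 = 0.3167.

0.3167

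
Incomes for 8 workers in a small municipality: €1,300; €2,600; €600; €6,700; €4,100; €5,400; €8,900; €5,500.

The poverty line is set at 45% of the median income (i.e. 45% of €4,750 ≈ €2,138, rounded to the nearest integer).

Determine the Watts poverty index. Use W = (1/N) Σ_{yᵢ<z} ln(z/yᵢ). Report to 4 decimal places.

0.2210

Incomes under z: €600, €1,300 (q = 2 of N = 8).
Log shortfalls: ln(2138/600) = 1.2707; ln(2138/1300) = 0.4975.
W = 1.768203 / 8 = 0.2210.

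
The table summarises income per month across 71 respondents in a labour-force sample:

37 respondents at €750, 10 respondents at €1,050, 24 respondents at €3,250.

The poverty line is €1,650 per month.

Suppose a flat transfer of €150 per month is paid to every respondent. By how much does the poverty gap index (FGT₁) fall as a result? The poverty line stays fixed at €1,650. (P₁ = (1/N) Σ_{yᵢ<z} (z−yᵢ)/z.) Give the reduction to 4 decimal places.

0.0602

Before: below the line — 37×€750, 10×€1,050; poverty gap index (FGT₁) = 0.335467.
After the €150 transfer: below the line — 37×€900, 10×€1,200; poverty gap index (FGT₁) = 0.275288.
Reduction = 0.335467 − 0.275288 = 0.0602.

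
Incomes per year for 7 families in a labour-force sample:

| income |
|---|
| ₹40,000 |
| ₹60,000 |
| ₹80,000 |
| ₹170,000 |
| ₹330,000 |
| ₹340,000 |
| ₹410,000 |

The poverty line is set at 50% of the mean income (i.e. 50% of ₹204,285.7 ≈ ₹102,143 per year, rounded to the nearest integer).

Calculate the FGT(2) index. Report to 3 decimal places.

0.084

Incomes under z: ₹40,000, ₹60,000, ₹80,000 (q = 3 of N = 7).
Gap ratios (z−y)/z: (102143−40000)/102143 = 0.6084; (102143−60000)/102143 = 0.4126; (102143−80000)/102143 = 0.2168.
Squared: 0.3701; 0.1702; 0.0470.
Sum = 0.587366; P₂ = 0.587366 / 7 = 0.084.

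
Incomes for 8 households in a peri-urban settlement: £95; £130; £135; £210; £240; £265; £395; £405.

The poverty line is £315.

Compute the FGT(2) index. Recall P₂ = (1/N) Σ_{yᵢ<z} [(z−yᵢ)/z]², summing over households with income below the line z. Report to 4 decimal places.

Below z: £95, £130, £135, £210, £240, £265 (q = 6 of N = 8).
Shortfall ratios: (315−95)/315 = 0.6984; (315−130)/315 = 0.5873; (315−135)/315 = 0.5714; (315−210)/315 = 0.3333; (315−240)/315 = 0.2381; (315−265)/315 = 0.1587.
Squared: 0.4878; 0.3449; 0.3265; 0.1111; 0.0567; 0.0252.
Sum = 1.352230; P₂ = 1.352230 / 8 = 0.1690.

0.1690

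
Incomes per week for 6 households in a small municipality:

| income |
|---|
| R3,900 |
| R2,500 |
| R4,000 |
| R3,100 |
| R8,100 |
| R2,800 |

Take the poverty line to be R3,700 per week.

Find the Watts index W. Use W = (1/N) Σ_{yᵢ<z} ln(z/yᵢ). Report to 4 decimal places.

0.1413

Poor units: R2,500, R2,800, R3,100 (q = 3 of N = 6).
Log gaps: ln(3700/2500) = 0.3920; ln(3700/2800) = 0.2787; ln(3700/3100) = 0.1769.
W = 0.847686 / 6 = 0.1413.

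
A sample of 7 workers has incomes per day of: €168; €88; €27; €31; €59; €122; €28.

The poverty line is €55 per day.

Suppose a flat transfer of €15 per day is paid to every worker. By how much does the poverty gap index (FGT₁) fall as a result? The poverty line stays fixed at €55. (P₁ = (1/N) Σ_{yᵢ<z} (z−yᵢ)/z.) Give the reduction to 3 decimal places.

Before: below the line — €27, €28, €31; poverty gap index (FGT₁) = 0.20519.
After the €15 transfer: below the line — €42, €43, €46; poverty gap index (FGT₁) = 0.08831.
Reduction = 0.20519 − 0.08831 = 0.117.

0.117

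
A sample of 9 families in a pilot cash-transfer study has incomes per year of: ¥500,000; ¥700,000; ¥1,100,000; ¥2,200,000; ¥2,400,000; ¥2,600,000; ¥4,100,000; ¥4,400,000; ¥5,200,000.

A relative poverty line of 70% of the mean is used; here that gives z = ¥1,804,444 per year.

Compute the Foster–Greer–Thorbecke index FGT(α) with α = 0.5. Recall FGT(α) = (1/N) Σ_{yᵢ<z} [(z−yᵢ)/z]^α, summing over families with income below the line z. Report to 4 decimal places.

Poor units: ¥500,000, ¥700,000, ¥1,100,000 (q = 3 of N = 9).
Gap ratios (z−y)/z: (1804444−500000)/1804444 = 0.7229; (1804444−700000)/1804444 = 0.6121; (1804444−1100000)/1804444 = 0.3904.
Raised to α = 0.5: 0.85024; 0.78235; 0.62482.
Sum = 2.257402; FGT(0.5) = 2.257402 / 9 = 0.2508.

0.2508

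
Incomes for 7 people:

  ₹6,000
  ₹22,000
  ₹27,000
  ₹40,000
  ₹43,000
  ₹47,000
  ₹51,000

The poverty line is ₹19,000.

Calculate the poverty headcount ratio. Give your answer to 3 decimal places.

0.143

1 of the 7 people have income below ₹19,000.
H = 1/7 = 0.143.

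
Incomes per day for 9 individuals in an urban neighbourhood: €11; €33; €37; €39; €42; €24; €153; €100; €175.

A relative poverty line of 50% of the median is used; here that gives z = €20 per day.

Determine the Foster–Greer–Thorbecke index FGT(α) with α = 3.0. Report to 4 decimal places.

0.0101

Below the line: €11 (q = 1 of N = 9).
Relative gaps: (20−11)/20 = 0.4500.
Raised to α = 3.0: 0.09113.
Sum = 0.091125; FGT(3.0) = 0.091125 / 9 = 0.0101.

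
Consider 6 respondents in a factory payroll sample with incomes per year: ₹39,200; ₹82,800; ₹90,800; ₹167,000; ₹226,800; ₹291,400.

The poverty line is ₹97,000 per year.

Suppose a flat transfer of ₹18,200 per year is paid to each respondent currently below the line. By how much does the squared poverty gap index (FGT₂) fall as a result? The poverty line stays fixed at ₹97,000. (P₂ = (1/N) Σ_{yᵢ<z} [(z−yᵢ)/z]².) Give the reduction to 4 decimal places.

0.0357

Before: below the line — ₹39,200, ₹82,800, ₹90,800; squared poverty gap index (FGT₂) = 0.063431.
After the ₹18,200 transfer: below the line — ₹57,400; squared poverty gap index (FGT₂) = 0.027778.
Reduction = 0.063431 − 0.027778 = 0.0357.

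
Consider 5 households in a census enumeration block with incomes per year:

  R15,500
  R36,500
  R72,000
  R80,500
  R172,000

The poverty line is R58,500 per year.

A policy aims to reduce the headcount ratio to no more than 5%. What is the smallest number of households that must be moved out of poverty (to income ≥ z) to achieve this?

Currently q = 2 of N = 5 are below the line (H = 0.400).
A headcount ratio of at most 5% allows at most ⌊0.05 × 5⌋ = 0 poor households.
So at least 2 − 0 = 2 must be lifted.

2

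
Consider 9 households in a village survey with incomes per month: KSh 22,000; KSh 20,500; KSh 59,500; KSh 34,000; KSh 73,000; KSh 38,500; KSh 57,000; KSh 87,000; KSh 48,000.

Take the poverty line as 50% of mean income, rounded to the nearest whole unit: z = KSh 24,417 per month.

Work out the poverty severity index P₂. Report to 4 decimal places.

Below the line: KSh 20,500, KSh 22,000 (q = 2 of N = 9).
Normalized shortfalls: (24417−20500)/24417 = 0.1604; (24417−22000)/24417 = 0.0990.
Squared: 0.0257; 0.0098.
Sum = 0.035534; P₂ = 0.035534 / 9 = 0.0039.

0.0039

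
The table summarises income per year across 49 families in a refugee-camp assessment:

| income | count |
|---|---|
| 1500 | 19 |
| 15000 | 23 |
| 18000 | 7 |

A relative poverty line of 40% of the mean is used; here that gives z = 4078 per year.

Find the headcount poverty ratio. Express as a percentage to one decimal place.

19 of the 49 families have income below 4078.
H = 19/49 = 38.8%.

38.8%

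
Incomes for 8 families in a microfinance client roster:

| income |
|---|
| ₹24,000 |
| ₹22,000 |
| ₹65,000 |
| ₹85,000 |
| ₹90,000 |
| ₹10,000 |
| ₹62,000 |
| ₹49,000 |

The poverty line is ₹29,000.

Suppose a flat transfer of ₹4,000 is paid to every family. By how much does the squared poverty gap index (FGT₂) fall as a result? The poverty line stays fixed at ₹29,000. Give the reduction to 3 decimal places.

Before: below the line — ₹10,000, ₹22,000, ₹24,000; squared poverty gap index (FGT₂) = 0.06466.
After the ₹4,000 transfer: below the line — ₹14,000, ₹26,000, ₹28,000; squared poverty gap index (FGT₂) = 0.03493.
Reduction = 0.06466 − 0.03493 = 0.030.

0.030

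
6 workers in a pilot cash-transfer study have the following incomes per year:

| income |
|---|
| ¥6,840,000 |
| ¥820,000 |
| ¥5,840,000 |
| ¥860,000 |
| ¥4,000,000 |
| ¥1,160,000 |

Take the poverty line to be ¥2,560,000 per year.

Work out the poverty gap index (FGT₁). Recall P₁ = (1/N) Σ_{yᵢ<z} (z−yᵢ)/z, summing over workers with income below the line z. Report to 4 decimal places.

0.3151

Incomes under z: ¥820,000, ¥860,000, ¥1,160,000 (q = 3 of N = 6).
Normalized shortfalls: (2560000−820000)/2560000 = 0.6797; (2560000−860000)/2560000 = 0.6641; (2560000−1160000)/2560000 = 0.5469.
Sum of shortfalls = 1.890625; P₁ averages over all N: 1.890625 / 6 = 0.3151.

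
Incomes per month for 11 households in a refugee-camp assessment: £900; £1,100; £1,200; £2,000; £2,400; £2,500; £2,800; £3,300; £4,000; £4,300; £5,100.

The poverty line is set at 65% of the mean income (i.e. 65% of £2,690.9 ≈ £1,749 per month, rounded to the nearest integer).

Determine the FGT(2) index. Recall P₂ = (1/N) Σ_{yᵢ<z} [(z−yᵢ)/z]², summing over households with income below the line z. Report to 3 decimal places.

Below the line: £900, £1,100, £1,200 (q = 3 of N = 11).
Normalized shortfalls: (1749−900)/1749 = 0.4854; (1749−1100)/1749 = 0.3711; (1749−1200)/1749 = 0.3139.
Squared: 0.2356; 0.1377; 0.0985.
Sum = 0.471854; P₂ = 0.471854 / 11 = 0.043.

0.043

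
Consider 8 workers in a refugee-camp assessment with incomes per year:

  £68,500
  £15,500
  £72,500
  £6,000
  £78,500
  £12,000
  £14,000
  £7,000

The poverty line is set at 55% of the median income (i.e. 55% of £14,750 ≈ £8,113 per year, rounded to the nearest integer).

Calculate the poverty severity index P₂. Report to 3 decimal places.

Below z: £6,000, £7,000 (q = 2 of N = 8).
Normalized shortfalls: (8113−6000)/8113 = 0.2604; (8113−7000)/8113 = 0.1372.
Squared: 0.0678; 0.0188.
Sum = 0.086653; P₂ = 0.086653 / 8 = 0.011.

0.011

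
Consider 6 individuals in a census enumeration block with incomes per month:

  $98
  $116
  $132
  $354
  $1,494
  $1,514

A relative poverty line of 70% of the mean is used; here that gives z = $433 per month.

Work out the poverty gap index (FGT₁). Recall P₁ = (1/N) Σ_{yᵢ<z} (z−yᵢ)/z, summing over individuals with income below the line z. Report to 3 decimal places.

Poor units: $98, $116, $132, $354 (q = 4 of N = 6).
Relative gaps: (433−98)/433 = 0.7737; (433−116)/433 = 0.7321; (433−132)/433 = 0.6952; (433−354)/433 = 0.1824.
Sum of shortfalls = 2.383372; P₁ averages over all N: 2.383372 / 6 = 0.397.

0.397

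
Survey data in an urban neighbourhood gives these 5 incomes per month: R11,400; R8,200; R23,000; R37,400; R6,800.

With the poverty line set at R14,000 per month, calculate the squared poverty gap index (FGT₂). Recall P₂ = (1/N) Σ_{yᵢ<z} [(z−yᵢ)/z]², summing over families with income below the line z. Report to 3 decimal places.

0.094

Below the line: R6,800, R8,200, R11,400 (q = 3 of N = 5).
Shortfall ratios: (14000−6800)/14000 = 0.5143; (14000−8200)/14000 = 0.4143; (14000−11400)/14000 = 0.1857.
Squared: 0.2645; 0.1716; 0.0345.
Sum = 0.470612; P₂ = 0.470612 / 5 = 0.094.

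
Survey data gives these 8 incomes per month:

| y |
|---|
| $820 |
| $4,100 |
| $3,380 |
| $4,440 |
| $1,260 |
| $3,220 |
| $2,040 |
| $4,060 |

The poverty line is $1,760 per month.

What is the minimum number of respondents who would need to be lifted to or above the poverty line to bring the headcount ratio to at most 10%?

2

2 of the 8 respondents are poor, so H = 2/8 = 0.250.
A headcount ratio of at most 10% allows at most ⌊0.10 × 8⌋ = 0 poor respondents.
So at least 2 − 0 = 2 must be lifted.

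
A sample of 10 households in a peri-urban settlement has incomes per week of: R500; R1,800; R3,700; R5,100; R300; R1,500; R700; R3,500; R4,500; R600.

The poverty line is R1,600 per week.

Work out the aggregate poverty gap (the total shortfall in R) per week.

R4,400

Below the line: R300, R500, R600, R700, R1,500 (q = 5 of N = 10).
Individual gaps: 1600−300 = 1300; 1600−500 = 1100; 1600−600 = 1000; 1600−700 = 900; 1600−1500 = 100.
Aggregate gap = R4,400.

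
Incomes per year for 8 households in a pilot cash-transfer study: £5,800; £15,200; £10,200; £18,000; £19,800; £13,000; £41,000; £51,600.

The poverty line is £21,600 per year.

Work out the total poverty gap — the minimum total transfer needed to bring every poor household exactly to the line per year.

£47,600

Poor units: £5,800, £10,200, £13,000, £15,200, £18,000, £19,800 (q = 6 of N = 8).
Individual gaps: 21600−5800 = 15800; 21600−10200 = 11400; 21600−13000 = 8600; 21600−15200 = 6400; 21600−18000 = 3600; 21600−19800 = 1800.
Aggregate gap = £47,600.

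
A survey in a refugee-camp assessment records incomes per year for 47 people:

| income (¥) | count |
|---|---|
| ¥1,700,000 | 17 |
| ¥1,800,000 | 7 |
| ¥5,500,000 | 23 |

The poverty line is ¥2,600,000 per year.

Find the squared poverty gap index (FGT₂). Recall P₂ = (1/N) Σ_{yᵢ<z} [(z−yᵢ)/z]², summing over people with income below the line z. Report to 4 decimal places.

Poor units: 17×¥1,700,000, 7×¥1,800,000 (q = 24 of N = 47).
Gap ratios (z−y)/z: (2600000−1700000)/2600000 = 0.3462 (×17); (2600000−1800000)/2600000 = 0.3077 (×7).
Squared: 0.1198 (×17); 0.0947 (×7).
Sum = 2.699704; P₂ = 2.699704 / 47 = 0.0574.

0.0574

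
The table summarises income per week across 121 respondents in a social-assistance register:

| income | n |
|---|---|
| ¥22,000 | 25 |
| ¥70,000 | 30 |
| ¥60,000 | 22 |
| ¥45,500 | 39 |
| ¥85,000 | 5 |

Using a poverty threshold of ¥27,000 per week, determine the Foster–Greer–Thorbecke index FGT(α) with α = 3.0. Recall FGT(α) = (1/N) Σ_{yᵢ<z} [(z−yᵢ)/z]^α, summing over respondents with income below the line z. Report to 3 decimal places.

Poor units: 25×¥22,000 (q = 25 of N = 121).
Relative gaps: (27000−22000)/27000 = 0.1852 (×25).
Raised to α = 3.0: 0.00635 (×25).
Sum = 0.158766; FGT(3.0) = 0.158766 / 121 = 0.001.

0.001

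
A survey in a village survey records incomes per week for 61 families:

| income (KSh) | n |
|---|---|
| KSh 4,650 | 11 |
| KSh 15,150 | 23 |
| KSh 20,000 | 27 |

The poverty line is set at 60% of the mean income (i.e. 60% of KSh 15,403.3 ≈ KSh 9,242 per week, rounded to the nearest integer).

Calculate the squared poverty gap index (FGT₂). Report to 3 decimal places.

0.045

Incomes under z: 11×KSh 4,650 (q = 11 of N = 61).
Relative gaps: (9242−4650)/9242 = 0.4969 (×11).
Squared: 0.2469 (×11).
Sum = 2.715592; P₂ = 2.715592 / 61 = 0.045.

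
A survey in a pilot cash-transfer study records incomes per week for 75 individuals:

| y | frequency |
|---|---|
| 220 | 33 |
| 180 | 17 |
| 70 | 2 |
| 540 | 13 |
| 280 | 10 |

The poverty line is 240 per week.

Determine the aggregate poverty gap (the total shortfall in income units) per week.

2020

Poor units: 2×70, 17×180, 33×220 (q = 52 of N = 75).
Individual gaps: 2×(240−70) = 340; 17×(240−180) = 1020; 33×(240−220) = 660.
Aggregate gap = 2020.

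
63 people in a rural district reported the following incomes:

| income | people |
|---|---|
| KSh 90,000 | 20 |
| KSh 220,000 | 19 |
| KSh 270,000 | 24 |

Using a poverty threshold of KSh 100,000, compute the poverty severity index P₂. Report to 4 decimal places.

Below the line: 20×KSh 90,000 (q = 20 of N = 63).
Normalized shortfalls: (100000−90000)/100000 = 0.1000 (×20).
Squared: 0.0100 (×20).
Sum = 0.200000; P₂ = 0.200000 / 63 = 0.0032.

0.0032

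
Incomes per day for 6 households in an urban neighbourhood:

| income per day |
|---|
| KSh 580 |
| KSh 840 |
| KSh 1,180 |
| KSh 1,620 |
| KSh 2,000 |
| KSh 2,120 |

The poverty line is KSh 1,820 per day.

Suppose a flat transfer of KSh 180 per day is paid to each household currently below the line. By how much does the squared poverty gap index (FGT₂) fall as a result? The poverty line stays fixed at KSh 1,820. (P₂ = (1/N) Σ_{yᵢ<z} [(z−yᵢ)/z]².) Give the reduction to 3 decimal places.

Before: below the line — KSh 580, KSh 840, KSh 1,180, KSh 1,620; squared poverty gap index (FGT₂) = 0.14831.
After the KSh 180 transfer: below the line — KSh 760, KSh 1,020, KSh 1,360, KSh 1,800; squared poverty gap index (FGT₂) = 0.09940.
Reduction = 0.14831 − 0.09940 = 0.049.

0.049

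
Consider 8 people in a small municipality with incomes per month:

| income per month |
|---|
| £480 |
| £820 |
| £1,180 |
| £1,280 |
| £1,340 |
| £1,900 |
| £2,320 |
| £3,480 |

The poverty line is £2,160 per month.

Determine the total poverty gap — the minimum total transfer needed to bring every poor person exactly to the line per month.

Poor units: £480, £820, £1,180, £1,280, £1,340, £1,900 (q = 6 of N = 8).
Individual gaps: 2160−480 = 1680; 2160−820 = 1340; 2160−1180 = 980; 2160−1280 = 880; 2160−1340 = 820; 2160−1900 = 260.
Aggregate gap = £5,960.

£5,960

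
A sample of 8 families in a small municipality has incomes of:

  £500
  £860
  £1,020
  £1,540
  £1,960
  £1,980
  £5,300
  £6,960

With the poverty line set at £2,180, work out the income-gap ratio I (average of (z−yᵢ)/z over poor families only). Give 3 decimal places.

Incomes under z: £500, £860, £1,020, £1,540, £1,960, £1,980 (q = 6 of N = 8).
Shortfall ratios (z−y)/z: 0.7706, 0.6055, 0.5321, 0.2936, 0.1009, 0.0917; sum = 2.394495.
I averages over the q = 6 poor units only: 2.394495 / 6 = 0.399.

0.399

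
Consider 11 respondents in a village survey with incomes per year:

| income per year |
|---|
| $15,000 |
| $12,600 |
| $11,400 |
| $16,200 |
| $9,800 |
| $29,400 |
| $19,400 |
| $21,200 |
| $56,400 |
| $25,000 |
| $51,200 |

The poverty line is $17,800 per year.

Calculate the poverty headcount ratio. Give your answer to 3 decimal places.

5 of the 11 respondents have income below $17,800.
H = 5/11 = 0.455.

0.455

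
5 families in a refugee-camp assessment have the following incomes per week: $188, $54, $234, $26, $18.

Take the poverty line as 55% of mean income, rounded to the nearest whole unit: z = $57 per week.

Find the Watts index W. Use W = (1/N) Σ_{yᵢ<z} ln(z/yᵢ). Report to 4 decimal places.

Below the line: $18, $26, $54 (q = 3 of N = 5).
ln(z/y) terms: ln(57/18) = 1.1527; ln(57/26) = 0.7850; ln(57/54) = 0.0541.
W = 1.991701 / 5 = 0.3983.

0.3983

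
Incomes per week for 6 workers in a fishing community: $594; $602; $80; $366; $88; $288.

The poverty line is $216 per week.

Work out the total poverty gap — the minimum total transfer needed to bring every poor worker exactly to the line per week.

Incomes under z: $80, $88 (q = 2 of N = 6).
Individual gaps: 216−80 = 136; 216−88 = 128.
Aggregate gap = $264.

$264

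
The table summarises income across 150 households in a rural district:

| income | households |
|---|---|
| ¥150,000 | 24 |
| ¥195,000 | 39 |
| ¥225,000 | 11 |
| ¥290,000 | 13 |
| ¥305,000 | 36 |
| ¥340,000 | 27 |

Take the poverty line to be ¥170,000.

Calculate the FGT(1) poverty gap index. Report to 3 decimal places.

0.019

Incomes under z: 24×¥150,000 (q = 24 of N = 150).
Shortfall ratios: (170000−150000)/170000 = 0.1176 (×24).
Sum of shortfalls = 2.823529; P₁ averages over all N: 2.823529 / 150 = 0.019.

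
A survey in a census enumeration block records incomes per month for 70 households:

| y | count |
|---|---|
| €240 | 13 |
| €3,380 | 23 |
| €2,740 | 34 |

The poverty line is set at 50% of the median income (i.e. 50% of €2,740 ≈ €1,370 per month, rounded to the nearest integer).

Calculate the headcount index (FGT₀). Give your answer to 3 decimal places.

0.186

13 of the 70 households have income below €1,370.
H = 13/70 = 0.186.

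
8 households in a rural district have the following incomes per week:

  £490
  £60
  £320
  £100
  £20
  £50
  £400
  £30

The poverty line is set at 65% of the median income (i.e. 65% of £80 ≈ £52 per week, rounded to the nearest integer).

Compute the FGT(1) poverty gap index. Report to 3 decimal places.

0.135

Below z: £20, £30, £50 (q = 3 of N = 8).
Relative gaps: (52−20)/52 = 0.6154; (52−30)/52 = 0.4231; (52−50)/52 = 0.0385.
Sum of shortfalls = 1.076923; P₁ averages over all N: 1.076923 / 8 = 0.135.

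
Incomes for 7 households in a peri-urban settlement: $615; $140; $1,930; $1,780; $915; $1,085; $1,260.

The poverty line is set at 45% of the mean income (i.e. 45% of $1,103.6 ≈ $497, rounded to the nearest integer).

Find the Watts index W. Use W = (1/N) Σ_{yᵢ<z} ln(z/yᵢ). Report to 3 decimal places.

Below the line: $140 (q = 1 of N = 7).
ln(z/y) terms: ln(497/140) = 1.2669.
W = 1.266948 / 7 = 0.181.

0.181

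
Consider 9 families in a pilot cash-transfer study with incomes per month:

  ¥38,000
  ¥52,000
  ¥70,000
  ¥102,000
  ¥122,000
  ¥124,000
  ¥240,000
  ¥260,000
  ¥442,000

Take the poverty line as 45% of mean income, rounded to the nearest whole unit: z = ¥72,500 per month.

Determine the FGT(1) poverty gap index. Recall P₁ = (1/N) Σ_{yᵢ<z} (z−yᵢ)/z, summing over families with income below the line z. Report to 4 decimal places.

Below the line: ¥38,000, ¥52,000, ¥70,000 (q = 3 of N = 9).
Shortfall ratios: (72500−38000)/72500 = 0.4759; (72500−52000)/72500 = 0.2828; (72500−70000)/72500 = 0.0345.
Σ = 0.793103. Dividing by the full population N = 9 gives P₁ = 0.0881.

0.0881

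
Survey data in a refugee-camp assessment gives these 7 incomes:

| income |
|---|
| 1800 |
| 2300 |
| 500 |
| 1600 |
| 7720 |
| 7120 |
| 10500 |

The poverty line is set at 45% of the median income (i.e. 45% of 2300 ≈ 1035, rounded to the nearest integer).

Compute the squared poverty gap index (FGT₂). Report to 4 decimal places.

Below z: 500 (q = 1 of N = 7).
Relative gaps: (1035−500)/1035 = 0.5169.
Squared: 0.2672.
Sum = 0.267194; P₂ = 0.267194 / 7 = 0.0382.

0.0382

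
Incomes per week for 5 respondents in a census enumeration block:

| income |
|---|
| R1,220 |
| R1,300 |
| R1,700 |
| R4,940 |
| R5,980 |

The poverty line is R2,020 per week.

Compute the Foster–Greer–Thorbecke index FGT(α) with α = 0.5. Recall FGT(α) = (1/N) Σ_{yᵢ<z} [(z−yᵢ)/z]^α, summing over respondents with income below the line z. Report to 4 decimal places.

0.3249

Below the line: R1,220, R1,300, R1,700 (q = 3 of N = 5).
Relative gaps: (2020−1220)/2020 = 0.3960; (2020−1300)/2020 = 0.3564; (2020−1700)/2020 = 0.1584.
Raised to α = 0.5: 0.62932; 0.59702; 0.39801.
Sum = 1.624354; FGT(0.5) = 1.624354 / 5 = 0.3249.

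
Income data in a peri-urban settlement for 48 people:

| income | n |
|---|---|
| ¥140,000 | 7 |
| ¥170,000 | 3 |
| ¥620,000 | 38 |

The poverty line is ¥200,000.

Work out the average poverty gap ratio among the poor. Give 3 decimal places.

Below z: 7×¥140,000, 3×¥170,000 (q = 10 of N = 48).
Shortfall ratios (z−y)/z: 0.3000 (×7), 0.1500 (×3); sum = 2.550000.
I averages over the q = 10 poor units only: 2.550000 / 10 = 0.255.

0.255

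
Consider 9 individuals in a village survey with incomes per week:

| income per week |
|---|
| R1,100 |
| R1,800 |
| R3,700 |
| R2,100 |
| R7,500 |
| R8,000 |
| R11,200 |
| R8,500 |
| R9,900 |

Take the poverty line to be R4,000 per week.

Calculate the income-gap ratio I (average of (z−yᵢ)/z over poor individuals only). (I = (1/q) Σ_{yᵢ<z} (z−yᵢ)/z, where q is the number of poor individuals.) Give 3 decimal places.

0.456

Below the line: R1,100, R1,800, R2,100, R3,700 (q = 4 of N = 9).
Relative gaps: 0.7250, 0.5500, 0.4750, 0.0750; sum = 1.825000.
I averages over the q = 4 poor units only: 1.825000 / 4 = 0.456.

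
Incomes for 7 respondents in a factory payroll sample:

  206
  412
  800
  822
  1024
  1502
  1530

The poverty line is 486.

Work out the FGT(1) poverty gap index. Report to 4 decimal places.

Below z: 206, 412 (q = 2 of N = 7).
Gap ratios (z−y)/z: (486−206)/486 = 0.5761; (486−412)/486 = 0.1523.
Σ = 0.728395. Dividing by the full population N = 7 gives P₁ = 0.1041.

0.1041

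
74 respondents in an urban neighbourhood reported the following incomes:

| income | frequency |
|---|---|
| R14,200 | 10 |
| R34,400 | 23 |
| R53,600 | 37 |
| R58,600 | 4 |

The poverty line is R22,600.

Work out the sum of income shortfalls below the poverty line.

Incomes under z: 10×R14,200 (q = 10 of N = 74).
Individual gaps: 10×(22600−14200) = 84000.
Aggregate gap = R84,000.

R84,000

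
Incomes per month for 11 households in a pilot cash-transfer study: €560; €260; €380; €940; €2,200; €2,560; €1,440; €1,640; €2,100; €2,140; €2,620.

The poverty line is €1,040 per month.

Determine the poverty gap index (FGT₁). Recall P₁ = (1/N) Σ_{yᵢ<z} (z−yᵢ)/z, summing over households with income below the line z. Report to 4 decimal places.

Below z: €260, €380, €560, €940 (q = 4 of N = 11).
Gap ratios (z−y)/z: (1040−260)/1040 = 0.7500; (1040−380)/1040 = 0.6346; (1040−560)/1040 = 0.4615; (1040−940)/1040 = 0.0962.
Sum of shortfalls = 1.942308; P₁ averages over all N: 1.942308 / 11 = 0.1766.

0.1766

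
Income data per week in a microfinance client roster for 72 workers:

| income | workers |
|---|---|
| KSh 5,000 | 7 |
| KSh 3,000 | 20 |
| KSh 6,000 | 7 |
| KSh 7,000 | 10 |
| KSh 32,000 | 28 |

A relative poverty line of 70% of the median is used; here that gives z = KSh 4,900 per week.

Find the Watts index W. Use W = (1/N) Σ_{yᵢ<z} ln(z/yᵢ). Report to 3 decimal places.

Incomes under z: 20×KSh 3,000 (q = 20 of N = 72).
Log shortfalls: ln(4900/3000) = 0.4906 (×20).
W = 9.812458 / 72 = 0.136.

0.136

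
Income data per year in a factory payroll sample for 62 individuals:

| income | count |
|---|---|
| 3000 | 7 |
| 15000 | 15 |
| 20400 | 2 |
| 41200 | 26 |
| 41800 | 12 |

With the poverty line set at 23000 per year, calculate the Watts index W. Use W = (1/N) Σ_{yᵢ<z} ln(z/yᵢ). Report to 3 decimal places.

Poor units: 7×3000, 15×15000, 2×20400 (q = 24 of N = 62).
Log gaps: ln(23000/3000) = 2.0369 (×7); ln(23000/15000) = 0.4274 (×15); ln(23000/20400) = 0.1200 (×2).
W = 20.909752 / 62 = 0.337.

0.337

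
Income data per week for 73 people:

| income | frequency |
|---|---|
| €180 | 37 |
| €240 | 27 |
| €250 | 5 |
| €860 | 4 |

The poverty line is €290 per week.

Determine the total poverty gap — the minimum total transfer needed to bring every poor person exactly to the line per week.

€5,620

Incomes under z: 37×€180, 27×€240, 5×€250 (q = 69 of N = 73).
Individual gaps: 37×(290−180) = 4070; 27×(290−240) = 1350; 5×(290−250) = 200.
Aggregate gap = €5,620.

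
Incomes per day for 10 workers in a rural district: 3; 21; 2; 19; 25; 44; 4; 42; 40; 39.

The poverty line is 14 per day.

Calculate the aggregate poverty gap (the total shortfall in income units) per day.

33

Below z: 2, 3, 4 (q = 3 of N = 10).
Individual gaps: 14−2 = 12; 14−3 = 11; 14−4 = 10.
Aggregate gap = 33.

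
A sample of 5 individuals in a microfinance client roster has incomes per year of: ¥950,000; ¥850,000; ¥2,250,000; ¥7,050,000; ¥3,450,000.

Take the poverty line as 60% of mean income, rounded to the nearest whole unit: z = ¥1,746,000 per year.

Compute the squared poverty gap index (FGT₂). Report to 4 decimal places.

0.0942

Incomes under z: ¥850,000, ¥950,000 (q = 2 of N = 5).
Gap ratios (z−y)/z: (1746000−850000)/1746000 = 0.5132; (1746000−950000)/1746000 = 0.4559.
Squared: 0.2633; 0.2078.
Sum = 0.471191; P₂ = 0.471191 / 5 = 0.0942.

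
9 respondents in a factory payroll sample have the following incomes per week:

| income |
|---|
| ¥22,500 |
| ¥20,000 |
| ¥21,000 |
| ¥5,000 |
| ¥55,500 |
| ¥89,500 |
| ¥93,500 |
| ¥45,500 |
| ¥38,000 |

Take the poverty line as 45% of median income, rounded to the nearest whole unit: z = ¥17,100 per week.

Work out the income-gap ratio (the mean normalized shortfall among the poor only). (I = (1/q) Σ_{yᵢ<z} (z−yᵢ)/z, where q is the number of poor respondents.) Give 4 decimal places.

Incomes under z: ¥5,000 (q = 1 of N = 9).
Relative gaps: 0.7076; sum = 0.707602.
The income-gap ratio divides by q (the poor only): 0.707602 / 1 = 0.7076.

0.7076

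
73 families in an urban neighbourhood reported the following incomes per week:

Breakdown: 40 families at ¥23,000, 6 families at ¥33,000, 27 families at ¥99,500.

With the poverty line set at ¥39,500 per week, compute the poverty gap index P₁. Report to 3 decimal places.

Incomes under z: 40×¥23,000, 6×¥33,000 (q = 46 of N = 73).
Relative gaps: (39500−23000)/39500 = 0.4177 (×40); (39500−33000)/39500 = 0.1646 (×6).
Sum of shortfalls = 17.696203; P₁ averages over all N: 17.696203 / 73 = 0.242.

0.242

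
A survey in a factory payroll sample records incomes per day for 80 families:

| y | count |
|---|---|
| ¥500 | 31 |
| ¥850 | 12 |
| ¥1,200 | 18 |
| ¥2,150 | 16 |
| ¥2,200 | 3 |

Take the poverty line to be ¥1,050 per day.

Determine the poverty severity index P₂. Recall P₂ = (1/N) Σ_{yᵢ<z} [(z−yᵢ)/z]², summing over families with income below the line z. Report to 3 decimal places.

Below z: 31×¥500, 12×¥850 (q = 43 of N = 80).
Shortfall ratios: (1050−500)/1050 = 0.5238 (×31); (1050−850)/1050 = 0.1905 (×12).
Squared: 0.2744 (×31); 0.0363 (×12).
Sum = 8.941043; P₂ = 8.941043 / 80 = 0.112.

0.112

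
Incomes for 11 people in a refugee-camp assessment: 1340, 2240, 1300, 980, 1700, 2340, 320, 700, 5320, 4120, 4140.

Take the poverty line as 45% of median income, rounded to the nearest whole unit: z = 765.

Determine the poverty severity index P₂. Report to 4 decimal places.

0.0314

Incomes under z: 320, 700 (q = 2 of N = 11).
Relative gaps: (765−320)/765 = 0.5817; (765−700)/765 = 0.0850.
Squared: 0.3384; 0.0072.
Sum = 0.345594; P₂ = 0.345594 / 11 = 0.0314.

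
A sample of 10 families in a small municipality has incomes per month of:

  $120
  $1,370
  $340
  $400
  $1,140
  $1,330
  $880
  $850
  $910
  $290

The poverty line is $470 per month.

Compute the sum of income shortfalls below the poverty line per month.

Poor units: $120, $290, $340, $400 (q = 4 of N = 10).
Individual gaps: 470−120 = 350; 470−290 = 180; 470−340 = 130; 470−400 = 70.
Aggregate gap = $730.

$730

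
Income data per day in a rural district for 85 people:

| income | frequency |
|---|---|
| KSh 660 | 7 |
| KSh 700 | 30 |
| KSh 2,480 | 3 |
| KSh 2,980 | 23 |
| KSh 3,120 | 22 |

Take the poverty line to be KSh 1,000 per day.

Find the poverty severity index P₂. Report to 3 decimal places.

0.041

Below z: 7×KSh 660, 30×KSh 700 (q = 37 of N = 85).
Shortfall ratios: (1000−660)/1000 = 0.3400 (×7); (1000−700)/1000 = 0.3000 (×30).
Squared: 0.1156 (×7); 0.0900 (×30).
Sum = 3.509200; P₂ = 3.509200 / 85 = 0.041.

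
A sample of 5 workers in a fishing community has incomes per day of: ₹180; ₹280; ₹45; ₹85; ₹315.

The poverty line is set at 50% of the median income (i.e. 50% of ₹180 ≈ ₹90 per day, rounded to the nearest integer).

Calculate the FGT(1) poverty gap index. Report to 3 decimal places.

Poor units: ₹45, ₹85 (q = 2 of N = 5).
Gap ratios (z−y)/z: (90−45)/90 = 0.5000; (90−85)/90 = 0.0556.
Sum of shortfalls = 0.555556; P₁ averages over all N: 0.555556 / 5 = 0.111.

0.111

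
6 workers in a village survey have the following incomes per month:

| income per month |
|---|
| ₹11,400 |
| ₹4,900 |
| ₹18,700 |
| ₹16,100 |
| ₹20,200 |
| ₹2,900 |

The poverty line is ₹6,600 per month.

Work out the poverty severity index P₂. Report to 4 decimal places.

0.0634

Below the line: ₹2,900, ₹4,900 (q = 2 of N = 6).
Relative gaps: (6600−2900)/6600 = 0.5606; (6600−4900)/6600 = 0.2576.
Squared: 0.3143; 0.0663.
Sum = 0.380624; P₂ = 0.380624 / 6 = 0.0634.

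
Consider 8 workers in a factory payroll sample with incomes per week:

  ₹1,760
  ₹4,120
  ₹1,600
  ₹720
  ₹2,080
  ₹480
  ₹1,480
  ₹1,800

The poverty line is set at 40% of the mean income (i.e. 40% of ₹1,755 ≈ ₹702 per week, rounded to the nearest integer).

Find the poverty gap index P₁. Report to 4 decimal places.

0.0395

Below the line: ₹480 (q = 1 of N = 8).
Relative gaps: (702−480)/702 = 0.3162.
Σ = 0.316239. Dividing by the full population N = 8 gives P₁ = 0.0395.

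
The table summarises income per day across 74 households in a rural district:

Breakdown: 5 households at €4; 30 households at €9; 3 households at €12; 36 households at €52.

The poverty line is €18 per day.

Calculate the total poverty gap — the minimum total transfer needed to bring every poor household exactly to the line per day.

€358

Incomes under z: 5×€4, 30×€9, 3×€12 (q = 38 of N = 74).
Individual gaps: 5×(18−4) = 70; 30×(18−9) = 270; 3×(18−12) = 18.
Aggregate gap = €358.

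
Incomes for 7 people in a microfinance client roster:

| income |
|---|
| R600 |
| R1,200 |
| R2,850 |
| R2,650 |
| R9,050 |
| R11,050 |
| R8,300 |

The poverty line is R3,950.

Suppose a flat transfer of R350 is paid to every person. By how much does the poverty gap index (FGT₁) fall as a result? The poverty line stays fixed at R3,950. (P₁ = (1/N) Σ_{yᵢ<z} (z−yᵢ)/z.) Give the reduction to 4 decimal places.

0.0506

Before: below the line — R600, R1,200, R2,650, R2,850; poverty gap index (FGT₁) = 0.307414.
After the R350 transfer: below the line — R950, R1,550, R3,000, R3,200; poverty gap index (FGT₁) = 0.256781.
Reduction = 0.307414 − 0.256781 = 0.0506.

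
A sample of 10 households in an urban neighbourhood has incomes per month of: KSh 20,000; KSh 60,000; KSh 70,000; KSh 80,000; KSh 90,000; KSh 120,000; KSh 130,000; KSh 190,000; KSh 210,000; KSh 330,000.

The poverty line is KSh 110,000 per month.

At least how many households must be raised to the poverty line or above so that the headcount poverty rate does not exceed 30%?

Currently q = 5 of N = 10 are below the line (H = 0.500).
A headcount ratio of at most 30% allows at most ⌊0.30 × 10⌋ = 3 poor households.
So at least 5 − 3 = 2 must be lifted.

2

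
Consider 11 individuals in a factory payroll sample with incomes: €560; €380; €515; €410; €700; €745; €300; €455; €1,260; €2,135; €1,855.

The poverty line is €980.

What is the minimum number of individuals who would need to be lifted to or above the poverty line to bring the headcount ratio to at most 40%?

Currently q = 8 of N = 11 are below the line (H = 0.727).
A headcount ratio of at most 40% allows at most ⌊0.40 × 11⌋ = 4 poor individuals.
So at least 8 − 4 = 4 must be lifted.

4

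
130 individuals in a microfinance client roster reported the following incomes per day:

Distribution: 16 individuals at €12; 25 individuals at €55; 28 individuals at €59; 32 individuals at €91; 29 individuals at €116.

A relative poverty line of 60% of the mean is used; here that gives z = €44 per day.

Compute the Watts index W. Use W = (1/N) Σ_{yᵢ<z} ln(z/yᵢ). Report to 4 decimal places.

Below the line: 16×€12 (q = 16 of N = 130).
Log shortfalls: ln(44/12) = 1.2993 (×16).
W = 20.788528 / 130 = 0.1599.

0.1599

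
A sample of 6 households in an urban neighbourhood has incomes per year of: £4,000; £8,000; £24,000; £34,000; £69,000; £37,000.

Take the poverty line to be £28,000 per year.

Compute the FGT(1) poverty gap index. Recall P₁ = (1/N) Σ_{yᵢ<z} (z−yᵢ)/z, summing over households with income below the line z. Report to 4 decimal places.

Below the line: £4,000, £8,000, £24,000 (q = 3 of N = 6).
Relative gaps: (28000−4000)/28000 = 0.8571; (28000−8000)/28000 = 0.7143; (28000−24000)/28000 = 0.1429.
Sum of shortfalls = 1.714286; P₁ averages over all N: 1.714286 / 6 = 0.2857.

0.2857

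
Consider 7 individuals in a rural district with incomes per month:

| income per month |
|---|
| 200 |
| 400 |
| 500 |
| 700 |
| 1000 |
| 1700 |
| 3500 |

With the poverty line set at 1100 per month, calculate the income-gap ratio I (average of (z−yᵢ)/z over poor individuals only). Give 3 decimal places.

0.491

Incomes under z: 200, 400, 500, 700, 1000 (q = 5 of N = 7).
Shortfall ratios (z−y)/z: 0.8182, 0.6364, 0.5455, 0.3636, 0.0909; sum = 2.454545.
The income-gap ratio divides by q (the poor only): 2.454545 / 5 = 0.491.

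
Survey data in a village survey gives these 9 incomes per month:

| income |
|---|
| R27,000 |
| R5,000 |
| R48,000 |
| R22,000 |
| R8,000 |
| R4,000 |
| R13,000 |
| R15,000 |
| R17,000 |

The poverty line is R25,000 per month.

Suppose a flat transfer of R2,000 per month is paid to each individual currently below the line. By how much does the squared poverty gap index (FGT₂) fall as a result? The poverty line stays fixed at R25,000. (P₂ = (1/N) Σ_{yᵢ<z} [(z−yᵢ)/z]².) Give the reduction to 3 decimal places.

0.060

Before: below the line — R4,000, R5,000, R8,000, R13,000, R15,000, R17,000, R22,000; squared poverty gap index (FGT₂) = 0.25724.
After the R2,000 transfer: below the line — R6,000, R7,000, R10,000, R15,000, R17,000, R19,000, R24,000; squared poverty gap index (FGT₂) = 0.19751.
Reduction = 0.25724 − 0.19751 = 0.060.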